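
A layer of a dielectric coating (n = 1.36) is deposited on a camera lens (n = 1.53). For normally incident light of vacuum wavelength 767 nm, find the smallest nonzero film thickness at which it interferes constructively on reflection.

282 nm

Ray reflecting at the top interface goes from n = 1.0 toward n = 1.36: a half-wave phase shift.
At the lower boundary (n = 1.36 to n = 1.53) the reflected ray undergoes a half-wave phase shift.
The two reflections carry the same phase change, so no net offset.
So the condition for constructive reflection is 2 n t = m λ.
Minimum nonzero at m = 1: t = λ / (2 n) = 767 / (2 × 1.36) = 282 nm.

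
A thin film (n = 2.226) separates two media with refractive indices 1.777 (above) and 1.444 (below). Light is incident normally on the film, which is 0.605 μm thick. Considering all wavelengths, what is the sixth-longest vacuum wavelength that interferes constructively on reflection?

490 nm

At the upper boundary (n = 1.777 to n = 2.226) the reflected ray undergoes a half-wave phase shift.
Bottom surface (2.226 → 1.444): reflection off a lower-index medium gives no phase shift.
Net: one phase inversion between the two reflected rays.
For maximum reflection here: 2 n t = (m + ½) λ.
λ = 2 n t / (m + ½). The sixth-longest wavelength is m = 5: λ = 2 × 2.226 × 605 / 5.50 = 490 nm.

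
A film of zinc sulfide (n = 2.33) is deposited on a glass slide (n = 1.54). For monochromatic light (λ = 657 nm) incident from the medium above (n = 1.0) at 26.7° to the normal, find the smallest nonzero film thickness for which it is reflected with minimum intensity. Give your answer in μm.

0.144 μm

Top surface (1.0 → 2.33): reflection off a higher-index medium gives a half-wave phase shift.
Ray reflecting at the bottom interface goes from n = 2.33 toward n = 1.54: no phase shift.
Exactly one π shift → a net half-wave offset.
So the condition for destructive reflection is 2 n t cos θ_r = m λ.
Snell's law: 1.0 sin 26.7° = 2.33 sin θ_r → sin θ_r = 0.193, cos θ_r = 0.981.
Minimum nonzero at m = 1: t = λ / (2 n cos θ_r) = 657 / (2 × 2.33 × 0.981) = 144 nm.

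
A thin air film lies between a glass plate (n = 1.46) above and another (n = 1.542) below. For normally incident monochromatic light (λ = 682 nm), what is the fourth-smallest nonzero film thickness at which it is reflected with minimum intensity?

Top surface (1.46 → 1.0): reflection off a lower-index medium gives no phase shift.
At the lower boundary (n = 1.0 to n = 1.542) the reflected ray undergoes a half-wave phase shift.
The two reflections differ by half a wavelength.
So the condition for destructive reflection is 2 n t = m λ.
The fourth-smallest nonzero thickness corresponds to m = 4: t = m λ / (2 n) = 4.00 × 682 / (2 × 1.0) = 1364 nm.

1364 nm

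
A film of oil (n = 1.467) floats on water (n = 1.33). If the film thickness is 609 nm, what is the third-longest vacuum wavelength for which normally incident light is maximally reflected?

Ray reflecting at the top interface goes from n = 1.0 toward n = 1.467: a half-wave phase shift.
Ray reflecting at the bottom interface goes from n = 1.467 toward n = 1.33: no phase shift.
Net: one phase inversion between the two reflected rays.
So the condition for constructive reflection is 2 n t = (m + ½) λ.
λ = 2 n t / (m + ½). The third-longest wavelength is m = 2: λ = 2 × 1.467 × 609 / 2.50 = 715 nm.

715 nm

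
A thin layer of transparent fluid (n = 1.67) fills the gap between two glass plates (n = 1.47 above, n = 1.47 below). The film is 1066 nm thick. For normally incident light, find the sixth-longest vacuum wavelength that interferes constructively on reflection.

647 nm

At the upper boundary (n = 1.47 to n = 1.67) the reflected ray undergoes a half-wave phase shift.
Bottom surface (1.67 → 1.47): reflection off a lower-index medium gives no phase shift.
The two reflections differ by half a wavelength.
For bright reflection here: 2 n t = (m + ½) λ.
λ = 2 n t / (m + ½). The sixth-longest wavelength is m = 5: λ = 2 × 1.67 × 1066 / 5.50 = 647 nm.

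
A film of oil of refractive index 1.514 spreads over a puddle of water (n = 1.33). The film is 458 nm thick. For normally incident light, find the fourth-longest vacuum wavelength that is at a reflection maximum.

396 nm

At the upper boundary (n = 1.0 to n = 1.514) the reflected ray undergoes a half-wave phase shift.
Ray reflecting at the bottom interface goes from n = 1.514 toward n = 1.33: no phase shift.
The two reflections differ by half a wavelength.
So the condition for constructive reflection is 2 n t = (m + ½) λ.
λ = 2 n t / (m + ½). The fourth-longest wavelength is m = 3: λ = 2 × 1.514 × 458 / 3.50 = 396 nm.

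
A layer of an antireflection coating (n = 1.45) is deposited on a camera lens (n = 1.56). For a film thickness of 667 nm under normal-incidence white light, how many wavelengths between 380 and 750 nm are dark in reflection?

Ray reflecting at the top interface goes from n = 1.0 toward n = 1.45: a half-wave phase shift.
Bottom surface (1.45 → 1.56): reflection off a higher-index medium gives a half-wave phase shift.
The two reflections carry the same phase change, so no net offset.
For minimum reflection here: 2 n t = (m + ½) λ.
λ = 2 n t / (m + ½) = 1934 / (m + ½) nm.
m=2: 774 nm (IR); m=3: 553 nm (visible); m=4: 430 nm (visible); m=5: 352 nm (UV).

2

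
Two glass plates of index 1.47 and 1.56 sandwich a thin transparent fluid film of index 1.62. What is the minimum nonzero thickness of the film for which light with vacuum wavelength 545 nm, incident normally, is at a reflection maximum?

84.1 nm

Top surface (1.47 → 1.62): reflection off a higher-index medium gives a half-wave phase shift.
Bottom surface (1.62 → 1.56): reflection off a lower-index medium gives no phase shift.
Net: one phase inversion between the two reflected rays.
So the condition for constructive reflection is 2 n t = (m + ½) λ.
Minimum at m = 0: t = λ / (4 n) = 545 / (4 × 1.62) = 84.1 nm.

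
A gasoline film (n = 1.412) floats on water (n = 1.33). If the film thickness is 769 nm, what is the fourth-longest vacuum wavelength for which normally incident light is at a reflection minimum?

Top surface (1.0 → 1.412): reflection off a higher-index medium gives a half-wave phase shift.
Ray reflecting at the bottom interface goes from n = 1.412 toward n = 1.33: no phase shift.
Net: one phase inversion between the two reflected rays.
For weak reflection here: 2 n t = m λ.
λ = 2 n t / m. The fourth-longest wavelength is m = 4: λ = 2 × 1.412 × 769 / 4.00 = 543 nm.

543 nm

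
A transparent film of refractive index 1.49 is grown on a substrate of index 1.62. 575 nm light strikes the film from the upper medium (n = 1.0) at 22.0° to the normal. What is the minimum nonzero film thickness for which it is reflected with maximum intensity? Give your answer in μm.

Top surface (1.0 → 1.49): reflection off a higher-index medium gives a half-wave phase shift.
Bottom surface (1.49 → 1.62): reflection off a higher-index medium gives a half-wave phase shift.
Net: no relative phase inversion (both shifts match).
So the condition for constructive reflection is 2 n t cos θ_r = m λ.
Snell's law: 1.0 sin 22.0° = 1.49 sin θ_r → sin θ_r = 0.251, cos θ_r = 0.968.
Minimum nonzero at m = 1: t = λ / (2 n cos θ_r) = 575 / (2 × 1.49 × 0.968) = 199 nm.

0.199 μm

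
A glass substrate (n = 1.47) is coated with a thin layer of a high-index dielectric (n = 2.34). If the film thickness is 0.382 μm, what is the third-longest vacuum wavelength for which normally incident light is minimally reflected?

596 nm

Ray reflecting at the top interface goes from n = 1.0 toward n = 2.34: a half-wave phase shift.
Ray reflecting at the bottom interface goes from n = 2.34 toward n = 1.47: no phase shift.
Exactly one π shift → a net half-wave offset.
With one net inversion, destructive interference in reflection requires 2 n t = m λ.
λ = 2 n t / m. The third-longest wavelength is m = 3: λ = 2 × 2.34 × 382 / 3.00 = 596 nm.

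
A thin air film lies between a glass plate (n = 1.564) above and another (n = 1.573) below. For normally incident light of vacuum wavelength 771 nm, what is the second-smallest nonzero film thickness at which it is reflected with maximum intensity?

At the upper boundary (n = 1.564 to n = 1.0) the reflected ray undergoes no phase shift.
At the lower boundary (n = 1.0 to n = 1.573) the reflected ray undergoes a half-wave phase shift.
Net: one phase inversion between the two reflected rays.
With one net inversion, constructive interference in reflection requires 2 n t = (m + ½) λ.
The second-smallest nonzero thickness corresponds to m = 1: t = (m + ½) λ / (2 n) = 1.50 × 771 / (2 × 1.0) = 578 nm.

578 nm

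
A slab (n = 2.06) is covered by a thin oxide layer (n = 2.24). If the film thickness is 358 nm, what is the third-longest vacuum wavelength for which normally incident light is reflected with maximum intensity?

Ray reflecting at the top interface goes from n = 1.0 toward n = 2.24: a half-wave phase shift.
Bottom surface (2.24 → 2.06): reflection off a lower-index medium gives no phase shift.
Net: one phase inversion between the two reflected rays.
So the condition for constructive reflection is 2 n t = (m + ½) λ.
λ = 2 n t / (m + ½). The third-longest wavelength is m = 2: λ = 2 × 2.24 × 358 / 2.50 = 642 nm.

642 nm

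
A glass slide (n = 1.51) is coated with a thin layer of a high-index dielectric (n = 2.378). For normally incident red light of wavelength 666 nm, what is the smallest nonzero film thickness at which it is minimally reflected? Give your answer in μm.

Top surface (1.0 → 2.378): reflection off a higher-index medium gives a half-wave phase shift.
At the lower boundary (n = 2.378 to n = 1.51) the reflected ray undergoes no phase shift.
The two reflections differ by half a wavelength.
For dark reflection here: 2 n t = m λ.
The smallest nonzero thickness corresponds to m = 1: t = m λ / (2 n) = 1.00 × 666 / (2 × 2.378) = 140 nm.

0.140 μm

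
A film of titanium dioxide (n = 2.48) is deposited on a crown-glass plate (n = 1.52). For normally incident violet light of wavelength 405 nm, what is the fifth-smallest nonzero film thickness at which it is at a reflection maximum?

Ray reflecting at the top interface goes from n = 1.0 toward n = 2.48: a half-wave phase shift.
Bottom surface (2.48 → 1.52): reflection off a lower-index medium gives no phase shift.
Net: one phase inversion between the two reflected rays.
So the condition for constructive reflection is 2 n t = (m + ½) λ.
The fifth-smallest nonzero thickness corresponds to m = 4: t = (m + ½) λ / (2 n) = 4.50 × 405 / (2 × 2.48) = 367 nm.

367 nm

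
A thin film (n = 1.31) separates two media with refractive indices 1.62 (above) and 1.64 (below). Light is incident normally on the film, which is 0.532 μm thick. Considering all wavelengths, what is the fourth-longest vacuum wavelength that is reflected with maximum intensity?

398 nm

Top surface (1.62 → 1.31): reflection off a lower-index medium gives no phase shift.
Ray reflecting at the bottom interface goes from n = 1.31 toward n = 1.64: a half-wave phase shift.
The two reflections differ by half a wavelength.
So the condition for constructive reflection is 2 n t = (m + ½) λ.
λ = 2 n t / (m + ½). The fourth-longest wavelength is m = 3: λ = 2 × 1.31 × 532 / 3.50 = 398 nm.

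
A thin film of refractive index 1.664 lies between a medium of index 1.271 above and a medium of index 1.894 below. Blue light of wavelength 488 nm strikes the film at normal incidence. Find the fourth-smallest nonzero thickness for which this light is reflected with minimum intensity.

513 nm

Ray reflecting at the top interface goes from n = 1.271 toward n = 1.664: a half-wave phase shift.
Bottom surface (1.664 → 1.894): reflection off a higher-index medium gives a half-wave phase shift.
The two reflections carry the same phase change, so no net offset.
For weak reflection here: 2 n t = (m + ½) λ.
The fourth-smallest nonzero thickness corresponds to m = 3: t = (m + ½) λ / (2 n) = 3.50 × 488 / (2 × 1.664) = 513 nm.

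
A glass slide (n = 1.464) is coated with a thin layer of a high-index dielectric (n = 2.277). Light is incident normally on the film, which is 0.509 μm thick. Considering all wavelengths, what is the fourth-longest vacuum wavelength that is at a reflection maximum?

Top surface (1.0 → 2.277): reflection off a higher-index medium gives a half-wave phase shift.
Bottom surface (2.277 → 1.464): reflection off a lower-index medium gives no phase shift.
Exactly one π shift → a net half-wave offset.
With one net inversion, constructive interference in reflection requires 2 n t = (m + ½) λ.
λ = 2 n t / (m + ½). The fourth-longest wavelength is m = 3: λ = 2 × 2.277 × 509 / 3.50 = 662 nm.

662 nm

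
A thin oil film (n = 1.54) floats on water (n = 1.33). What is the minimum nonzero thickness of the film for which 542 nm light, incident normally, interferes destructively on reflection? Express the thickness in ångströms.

Top surface (1.0 → 1.54): reflection off a higher-index medium gives a half-wave phase shift.
Ray reflecting at the bottom interface goes from n = 1.54 toward n = 1.33: no phase shift.
Exactly one π shift → a net half-wave offset.
With one net inversion, destructive interference in reflection requires 2 n t = m λ.
Minimum nonzero at m = 1: t = λ / (2 n) = 542 / (2 × 1.54) = 176 nm.

1760 Å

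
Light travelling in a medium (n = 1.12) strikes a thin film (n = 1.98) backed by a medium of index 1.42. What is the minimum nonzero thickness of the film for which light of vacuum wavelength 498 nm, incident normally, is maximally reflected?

62.9 nm

Top surface (1.12 → 1.98): reflection off a higher-index medium gives a half-wave phase shift.
Bottom surface (1.98 → 1.42): reflection off a lower-index medium gives no phase shift.
Exactly one π shift → a net half-wave offset.
For bright reflection here: 2 n t = (m + ½) λ.
Minimum at m = 0: t = λ / (4 n) = 498 / (4 × 1.98) = 62.9 nm.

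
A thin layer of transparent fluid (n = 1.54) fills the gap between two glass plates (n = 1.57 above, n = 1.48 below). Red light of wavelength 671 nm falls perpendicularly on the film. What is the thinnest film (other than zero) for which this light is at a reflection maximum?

Top surface (1.57 → 1.54): reflection off a lower-index medium gives no phase shift.
At the lower boundary (n = 1.54 to n = 1.48) the reflected ray undergoes no phase shift.
The two reflections carry the same phase change, so no net offset.
For maximum reflection here: 2 n t = m λ.
Minimum nonzero at m = 1: t = λ / (2 n) = 671 / (2 × 1.54) = 218 nm.

218 nm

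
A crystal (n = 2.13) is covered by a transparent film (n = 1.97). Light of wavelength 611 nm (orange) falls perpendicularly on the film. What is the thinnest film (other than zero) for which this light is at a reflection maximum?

155 nm

Top surface (1.0 → 1.97): reflection off a higher-index medium gives a half-wave phase shift.
Ray reflecting at the bottom interface goes from n = 1.97 toward n = 2.13: a half-wave phase shift.
Net: no relative phase inversion (both shifts match).
So the condition for constructive reflection is 2 n t = m λ.
Minimum nonzero at m = 1: t = λ / (2 n) = 611 / (2 × 1.97) = 155 nm.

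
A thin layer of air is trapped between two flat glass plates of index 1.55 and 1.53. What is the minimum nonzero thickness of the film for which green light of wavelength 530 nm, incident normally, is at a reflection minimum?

265 nm

Top surface (1.55 → 1.0): reflection off a lower-index medium gives no phase shift.
Bottom surface (1.0 → 1.53): reflection off a higher-index medium gives a half-wave phase shift.
The two reflections differ by half a wavelength.
With one net inversion, destructive interference in reflection requires 2 n t = m λ.
Minimum nonzero at m = 1: t = λ / (2 n) = 530 / (2 × 1.0) = 265 nm.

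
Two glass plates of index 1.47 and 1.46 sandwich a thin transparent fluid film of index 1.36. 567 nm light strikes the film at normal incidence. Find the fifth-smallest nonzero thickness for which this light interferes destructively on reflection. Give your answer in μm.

1.04 μm

Ray reflecting at the top interface goes from n = 1.47 toward n = 1.36: no phase shift.
At the lower boundary (n = 1.36 to n = 1.46) the reflected ray undergoes a half-wave phase shift.
The two reflections differ by half a wavelength.
For minimum reflection here: 2 n t = m λ.
The fifth-smallest nonzero thickness corresponds to m = 5: t = m λ / (2 n) = 5.00 × 567 / (2 × 1.36) = 1042 nm.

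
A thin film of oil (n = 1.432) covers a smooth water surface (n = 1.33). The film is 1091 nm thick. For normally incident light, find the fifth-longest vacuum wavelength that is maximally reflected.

Ray reflecting at the top interface goes from n = 1.0 toward n = 1.432: a half-wave phase shift.
At the lower boundary (n = 1.432 to n = 1.33) the reflected ray undergoes no phase shift.
Net: one phase inversion between the two reflected rays.
For maximum reflection here: 2 n t = (m + ½) λ.
λ = 2 n t / (m + ½). The fifth-longest wavelength is m = 4: λ = 2 × 1.432 × 1091 / 4.50 = 694 nm.

694 nm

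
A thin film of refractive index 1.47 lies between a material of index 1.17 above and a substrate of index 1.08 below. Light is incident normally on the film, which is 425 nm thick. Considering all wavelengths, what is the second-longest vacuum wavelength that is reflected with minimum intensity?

Top surface (1.17 → 1.47): reflection off a higher-index medium gives a half-wave phase shift.
Ray reflecting at the bottom interface goes from n = 1.47 toward n = 1.08: no phase shift.
The two reflections differ by half a wavelength.
With one net inversion, destructive interference in reflection requires 2 n t = m λ.
λ = 2 n t / m. The second-longest wavelength is m = 2: λ = 2 × 1.47 × 425 / 2.00 = 625 nm.

625 nm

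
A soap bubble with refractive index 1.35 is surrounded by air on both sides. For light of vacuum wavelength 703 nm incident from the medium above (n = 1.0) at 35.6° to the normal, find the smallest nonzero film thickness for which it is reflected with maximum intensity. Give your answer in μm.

0.144 μm

Ray reflecting at the top interface goes from n = 1.0 toward n = 1.35: a half-wave phase shift.
Bottom surface (1.35 → 1.0): reflection off a lower-index medium gives no phase shift.
Exactly one π shift → a net half-wave offset.
For strong reflection here: 2 n t cos θ_r = (m + ½) λ.
Snell's law: 1.0 sin 35.6° = 1.35 sin θ_r → sin θ_r = 0.431, cos θ_r = 0.902.
Minimum at m = 0: t = λ / (4 n cos θ_r) = 703 / (4 × 1.35 × 0.902) = 144 nm.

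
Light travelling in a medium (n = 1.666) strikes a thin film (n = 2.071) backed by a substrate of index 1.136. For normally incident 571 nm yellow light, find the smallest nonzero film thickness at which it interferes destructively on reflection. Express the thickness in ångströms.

Top surface (1.666 → 2.071): reflection off a higher-index medium gives a half-wave phase shift.
At the lower boundary (n = 2.071 to n = 1.136) the reflected ray undergoes no phase shift.
The two reflections differ by half a wavelength.
With one net inversion, destructive interference in reflection requires 2 n t = m λ.
Minimum nonzero at m = 1: t = λ / (2 n) = 571 / (2 × 2.071) = 138 nm.

1379 Å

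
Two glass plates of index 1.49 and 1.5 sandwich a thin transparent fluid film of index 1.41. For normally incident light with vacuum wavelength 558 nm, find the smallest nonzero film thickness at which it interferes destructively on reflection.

Ray reflecting at the top interface goes from n = 1.49 toward n = 1.41: no phase shift.
At the lower boundary (n = 1.41 to n = 1.5) the reflected ray undergoes a half-wave phase shift.
Exactly one π shift → a net half-wave offset.
So the condition for destructive reflection is 2 n t = m λ.
Minimum nonzero at m = 1: t = λ / (2 n) = 558 / (2 × 1.41) = 198 nm.

198 nm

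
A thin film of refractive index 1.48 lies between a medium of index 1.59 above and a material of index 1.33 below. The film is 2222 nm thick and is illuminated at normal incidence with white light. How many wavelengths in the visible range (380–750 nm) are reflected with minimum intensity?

Ray reflecting at the top interface goes from n = 1.59 toward n = 1.48: no phase shift.
Ray reflecting at the bottom interface goes from n = 1.48 toward n = 1.33: no phase shift.
Zero or two π shifts → no net half-wave offset.
For dark reflection here: 2 n t = (m + ½) λ.
λ = 2 n t / (m + ½) = 6577 / (m + ½) nm.
m=8: 774 nm (IR); m=9: 692 nm (visible); m=10: 626 nm (visible); m=11: 572 nm (visible); m=12: 526 nm (visible); m=13: 487 nm (visible); m=14: 454 nm (visible); m=15: 424 nm (visible); m=16: 399 nm (visible); m=17: 376 nm (UV).

8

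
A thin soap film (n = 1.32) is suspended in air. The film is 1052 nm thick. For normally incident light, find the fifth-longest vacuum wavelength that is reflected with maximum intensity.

617 nm

At the upper boundary (n = 1.0 to n = 1.32) the reflected ray undergoes a half-wave phase shift.
At the lower boundary (n = 1.32 to n = 1.0) the reflected ray undergoes no phase shift.
Exactly one π shift → a net half-wave offset.
So the condition for constructive reflection is 2 n t = (m + ½) λ.
λ = 2 n t / (m + ½). The fifth-longest wavelength is m = 4: λ = 2 × 1.32 × 1052 / 4.50 = 617 nm.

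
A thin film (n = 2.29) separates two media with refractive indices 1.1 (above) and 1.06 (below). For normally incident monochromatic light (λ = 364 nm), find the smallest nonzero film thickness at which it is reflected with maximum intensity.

Ray reflecting at the top interface goes from n = 1.1 toward n = 2.29: a half-wave phase shift.
At the lower boundary (n = 2.29 to n = 1.06) the reflected ray undergoes no phase shift.
Net: one phase inversion between the two reflected rays.
With one net inversion, constructive interference in reflection requires 2 n t = (m + ½) λ.
Minimum at m = 0: t = λ / (4 n) = 364 / (4 × 2.29) = 39.7 nm.

39.7 nm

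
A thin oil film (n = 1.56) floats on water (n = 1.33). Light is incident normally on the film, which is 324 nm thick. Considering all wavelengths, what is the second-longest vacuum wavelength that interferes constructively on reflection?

674 nm

At the upper boundary (n = 1.0 to n = 1.56) the reflected ray undergoes a half-wave phase shift.
Bottom surface (1.56 → 1.33): reflection off a lower-index medium gives no phase shift.
Exactly one π shift → a net half-wave offset.
For bright reflection here: 2 n t = (m + ½) λ.
λ = 2 n t / (m + ½). The second-longest wavelength is m = 1: λ = 2 × 1.56 × 324 / 1.50 = 674 nm.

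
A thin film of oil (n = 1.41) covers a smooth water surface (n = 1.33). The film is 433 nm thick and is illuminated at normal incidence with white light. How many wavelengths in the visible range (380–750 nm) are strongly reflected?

Ray reflecting at the top interface goes from n = 1.0 toward n = 1.41: a half-wave phase shift.
At the lower boundary (n = 1.41 to n = 1.33) the reflected ray undergoes no phase shift.
Net: one phase inversion between the two reflected rays.
For maximum reflection here: 2 n t = (m + ½) λ.
λ = 2 n t / (m + ½) = 1221 / (m + ½) nm.
m=1: 814 nm (IR); m=2: 488 nm (visible); m=3: 349 nm (UV).

1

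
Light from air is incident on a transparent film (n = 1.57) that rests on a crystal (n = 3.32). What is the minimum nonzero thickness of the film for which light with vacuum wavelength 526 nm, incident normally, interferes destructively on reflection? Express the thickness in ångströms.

At the upper boundary (n = 1.0 to n = 1.57) the reflected ray undergoes a half-wave phase shift.
Ray reflecting at the bottom interface goes from n = 1.57 toward n = 3.32: a half-wave phase shift.
Net: no relative phase inversion (both shifts match).
So the condition for destructive reflection is 2 n t = (m + ½) λ.
Minimum at m = 0: t = λ / (4 n) = 526 / (4 × 1.57) = 83.8 nm.

838 Å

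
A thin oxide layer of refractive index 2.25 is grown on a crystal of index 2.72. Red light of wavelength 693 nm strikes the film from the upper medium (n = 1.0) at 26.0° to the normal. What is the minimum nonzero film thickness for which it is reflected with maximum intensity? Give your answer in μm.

Top surface (1.0 → 2.25): reflection off a higher-index medium gives a half-wave phase shift.
Ray reflecting at the bottom interface goes from n = 2.25 toward n = 2.72: a half-wave phase shift.
Zero or two π shifts → no net half-wave offset.
With no net inversion, constructive interference in reflection requires 2 n t cos θ_r = m λ.
Snell's law: 1.0 sin 26.0° = 2.25 sin θ_r → sin θ_r = 0.195, cos θ_r = 0.981.
Minimum nonzero at m = 1: t = λ / (2 n cos θ_r) = 693 / (2 × 2.25 × 0.981) = 157 nm.

0.157 μm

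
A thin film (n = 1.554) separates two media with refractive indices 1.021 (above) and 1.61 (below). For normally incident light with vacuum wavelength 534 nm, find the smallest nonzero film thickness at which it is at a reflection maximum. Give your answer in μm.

At the upper boundary (n = 1.021 to n = 1.554) the reflected ray undergoes a half-wave phase shift.
Bottom surface (1.554 → 1.61): reflection off a higher-index medium gives a half-wave phase shift.
Zero or two π shifts → no net half-wave offset.
For bright reflection here: 2 n t = m λ.
Minimum nonzero at m = 1: t = λ / (2 n) = 534 / (2 × 1.554) = 172 nm.

0.172 μm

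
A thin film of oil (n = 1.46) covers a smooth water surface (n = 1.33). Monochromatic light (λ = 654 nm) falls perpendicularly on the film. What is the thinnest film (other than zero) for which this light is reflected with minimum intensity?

224 nm

At the upper boundary (n = 1.0 to n = 1.46) the reflected ray undergoes a half-wave phase shift.
Bottom surface (1.46 → 1.33): reflection off a lower-index medium gives no phase shift.
Net: one phase inversion between the two reflected rays.
For weak reflection here: 2 n t = m λ.
Minimum nonzero at m = 1: t = λ / (2 n) = 654 / (2 × 1.46) = 224 nm.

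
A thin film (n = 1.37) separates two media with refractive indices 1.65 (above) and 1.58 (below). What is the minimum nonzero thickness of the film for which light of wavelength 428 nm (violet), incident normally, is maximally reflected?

At the upper boundary (n = 1.65 to n = 1.37) the reflected ray undergoes no phase shift.
Bottom surface (1.37 → 1.58): reflection off a higher-index medium gives a half-wave phase shift.
Net: one phase inversion between the two reflected rays.
So the condition for constructive reflection is 2 n t = (m + ½) λ.
Minimum at m = 0: t = λ / (4 n) = 428 / (4 × 1.37) = 78.1 nm.

78.1 nm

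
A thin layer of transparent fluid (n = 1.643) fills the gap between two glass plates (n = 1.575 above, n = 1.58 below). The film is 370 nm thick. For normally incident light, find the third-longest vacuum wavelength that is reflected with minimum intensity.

405 nm

Ray reflecting at the top interface goes from n = 1.575 toward n = 1.643: a half-wave phase shift.
Ray reflecting at the bottom interface goes from n = 1.643 toward n = 1.58: no phase shift.
Exactly one π shift → a net half-wave offset.
With one net inversion, destructive interference in reflection requires 2 n t = m λ.
λ = 2 n t / m. The third-longest wavelength is m = 3: λ = 2 × 1.643 × 370 / 3.00 = 405 nm.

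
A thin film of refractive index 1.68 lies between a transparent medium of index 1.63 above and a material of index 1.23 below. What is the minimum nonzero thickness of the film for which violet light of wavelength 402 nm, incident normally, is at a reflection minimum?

Top surface (1.63 → 1.68): reflection off a higher-index medium gives a half-wave phase shift.
Ray reflecting at the bottom interface goes from n = 1.68 toward n = 1.23: no phase shift.
Net: one phase inversion between the two reflected rays.
With one net inversion, destructive interference in reflection requires 2 n t = m λ.
Minimum nonzero at m = 1: t = λ / (2 n) = 402 / (2 × 1.68) = 120 nm.

120 nm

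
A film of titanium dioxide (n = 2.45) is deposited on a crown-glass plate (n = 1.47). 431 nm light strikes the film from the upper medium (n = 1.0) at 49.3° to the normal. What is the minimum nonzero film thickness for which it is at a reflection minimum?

At the upper boundary (n = 1.0 to n = 2.45) the reflected ray undergoes a half-wave phase shift.
Bottom surface (2.45 → 1.47): reflection off a lower-index medium gives no phase shift.
Exactly one π shift → a net half-wave offset.
With one net inversion, destructive interference in reflection requires 2 n t cos θ_r = m λ.
Snell's law: 1.0 sin 49.3° = 2.45 sin θ_r → sin θ_r = 0.309, cos θ_r = 0.951.
Minimum nonzero at m = 1: t = λ / (2 n cos θ_r) = 431 / (2 × 2.45 × 0.951) = 92.5 nm.

92.5 nm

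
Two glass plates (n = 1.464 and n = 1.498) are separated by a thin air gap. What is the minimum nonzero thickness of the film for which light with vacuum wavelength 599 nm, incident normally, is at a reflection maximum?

At the upper boundary (n = 1.464 to n = 1.0) the reflected ray undergoes no phase shift.
Ray reflecting at the bottom interface goes from n = 1.0 toward n = 1.498: a half-wave phase shift.
Net: one phase inversion between the two reflected rays.
With one net inversion, constructive interference in reflection requires 2 n t = (m + ½) λ.
Minimum at m = 0: t = λ / (4 n) = 599 / (4 × 1.0) = 150 nm.

150 nm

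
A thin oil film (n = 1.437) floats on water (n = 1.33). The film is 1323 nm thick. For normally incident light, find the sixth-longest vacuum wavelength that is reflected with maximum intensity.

691 nm

Ray reflecting at the top interface goes from n = 1.0 toward n = 1.437: a half-wave phase shift.
Ray reflecting at the bottom interface goes from n = 1.437 toward n = 1.33: no phase shift.
The two reflections differ by half a wavelength.
With one net inversion, constructive interference in reflection requires 2 n t = (m + ½) λ.
λ = 2 n t / (m + ½). The sixth-longest wavelength is m = 5: λ = 2 × 1.437 × 1323 / 5.50 = 691 nm.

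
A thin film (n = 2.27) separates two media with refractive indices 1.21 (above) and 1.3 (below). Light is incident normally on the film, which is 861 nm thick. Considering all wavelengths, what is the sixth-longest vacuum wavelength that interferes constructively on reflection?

711 nm

Ray reflecting at the top interface goes from n = 1.21 toward n = 2.27: a half-wave phase shift.
At the lower boundary (n = 2.27 to n = 1.3) the reflected ray undergoes no phase shift.
The two reflections differ by half a wavelength.
So the condition for constructive reflection is 2 n t = (m + ½) λ.
λ = 2 n t / (m + ½). The sixth-longest wavelength is m = 5: λ = 2 × 2.27 × 861 / 5.50 = 711 nm.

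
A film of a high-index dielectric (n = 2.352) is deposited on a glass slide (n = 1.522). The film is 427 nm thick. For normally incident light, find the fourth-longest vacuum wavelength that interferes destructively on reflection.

At the upper boundary (n = 1.0 to n = 2.352) the reflected ray undergoes a half-wave phase shift.
Bottom surface (2.352 → 1.522): reflection off a lower-index medium gives no phase shift.
The two reflections differ by half a wavelength.
For dark reflection here: 2 n t = m λ.
λ = 2 n t / m. The fourth-longest wavelength is m = 4: λ = 2 × 2.352 × 427 / 4.00 = 502 nm.

502 nm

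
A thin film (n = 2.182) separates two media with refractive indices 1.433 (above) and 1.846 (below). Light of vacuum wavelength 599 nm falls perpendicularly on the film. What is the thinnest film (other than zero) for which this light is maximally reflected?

68.6 nm

Ray reflecting at the top interface goes from n = 1.433 toward n = 2.182: a half-wave phase shift.
Ray reflecting at the bottom interface goes from n = 2.182 toward n = 1.846: no phase shift.
Exactly one π shift → a net half-wave offset.
With one net inversion, constructive interference in reflection requires 2 n t = (m + ½) λ.
Minimum at m = 0: t = λ / (4 n) = 599 / (4 × 2.182) = 68.6 nm.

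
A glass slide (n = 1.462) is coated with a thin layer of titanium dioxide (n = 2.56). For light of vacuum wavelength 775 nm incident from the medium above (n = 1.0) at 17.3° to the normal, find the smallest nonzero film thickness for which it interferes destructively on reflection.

Top surface (1.0 → 2.56): reflection off a higher-index medium gives a half-wave phase shift.
Ray reflecting at the bottom interface goes from n = 2.56 toward n = 1.462: no phase shift.
Net: one phase inversion between the two reflected rays.
With one net inversion, destructive interference in reflection requires 2 n t cos θ_r = m λ.
Snell's law: 1.0 sin 17.3° = 2.56 sin θ_r → sin θ_r = 0.116, cos θ_r = 0.993.
Minimum nonzero at m = 1: t = λ / (2 n cos θ_r) = 775 / (2 × 2.56 × 0.993) = 152 nm.

152 nm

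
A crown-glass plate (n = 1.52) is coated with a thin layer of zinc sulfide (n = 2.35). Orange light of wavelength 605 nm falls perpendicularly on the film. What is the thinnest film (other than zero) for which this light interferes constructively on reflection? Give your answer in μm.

Ray reflecting at the top interface goes from n = 1.0 toward n = 2.35: a half-wave phase shift.
Ray reflecting at the bottom interface goes from n = 2.35 toward n = 1.52: no phase shift.
Net: one phase inversion between the two reflected rays.
So the condition for constructive reflection is 2 n t = (m + ½) λ.
Minimum at m = 0: t = λ / (4 n) = 605 / (4 × 2.35) = 64.4 nm.

0.0644 μm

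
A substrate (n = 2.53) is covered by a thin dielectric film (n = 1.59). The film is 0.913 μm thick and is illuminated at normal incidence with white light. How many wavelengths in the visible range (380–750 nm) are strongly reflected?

4

Top surface (1.0 → 1.59): reflection off a higher-index medium gives a half-wave phase shift.
Bottom surface (1.59 → 2.53): reflection off a higher-index medium gives a half-wave phase shift.
Zero or two π shifts → no net half-wave offset.
With no net inversion, constructive interference in reflection requires 2 n t = m λ.
λ = 2 n t / m = 2903 / m nm.
m=3: 968 nm (IR); m=4: 726 nm (visible); m=5: 581 nm (visible); m=6: 484 nm (visible); m=7: 415 nm (visible); m=8: 363 nm (UV).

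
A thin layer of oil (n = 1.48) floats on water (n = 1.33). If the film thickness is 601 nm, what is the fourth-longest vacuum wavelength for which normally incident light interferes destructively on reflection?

445 nm

At the upper boundary (n = 1.0 to n = 1.48) the reflected ray undergoes a half-wave phase shift.
Ray reflecting at the bottom interface goes from n = 1.48 toward n = 1.33: no phase shift.
Net: one phase inversion between the two reflected rays.
For dark reflection here: 2 n t = m λ.
λ = 2 n t / m. The fourth-longest wavelength is m = 4: λ = 2 × 1.48 × 601 / 4.00 = 445 nm.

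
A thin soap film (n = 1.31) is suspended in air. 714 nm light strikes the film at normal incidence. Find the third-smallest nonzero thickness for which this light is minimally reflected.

Top surface (1.0 → 1.31): reflection off a higher-index medium gives a half-wave phase shift.
Ray reflecting at the bottom interface goes from n = 1.31 toward n = 1.0: no phase shift.
Exactly one π shift → a net half-wave offset.
With one net inversion, destructive interference in reflection requires 2 n t = m λ.
The third-smallest nonzero thickness corresponds to m = 3: t = m λ / (2 n) = 3.00 × 714 / (2 × 1.31) = 818 nm.

818 nm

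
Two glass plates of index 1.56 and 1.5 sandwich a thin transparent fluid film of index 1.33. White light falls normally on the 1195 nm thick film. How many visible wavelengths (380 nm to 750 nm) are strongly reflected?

4

Top surface (1.56 → 1.33): reflection off a lower-index medium gives no phase shift.
At the lower boundary (n = 1.33 to n = 1.5) the reflected ray undergoes a half-wave phase shift.
Exactly one π shift → a net half-wave offset.
So the condition for constructive reflection is 2 n t = (m + ½) λ.
λ = 2 n t / (m + ½) = 3179 / (m + ½) nm.
m=3: 908 nm (IR); m=4: 706 nm (visible); m=5: 578 nm (visible); m=6: 489 nm (visible); m=7: 424 nm (visible); m=8: 374 nm (UV).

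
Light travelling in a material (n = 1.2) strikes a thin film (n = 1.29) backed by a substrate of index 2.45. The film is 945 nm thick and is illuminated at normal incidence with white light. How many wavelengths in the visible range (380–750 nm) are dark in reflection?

At the upper boundary (n = 1.2 to n = 1.29) the reflected ray undergoes a half-wave phase shift.
Bottom surface (1.29 → 2.45): reflection off a higher-index medium gives a half-wave phase shift.
Net: no relative phase inversion (both shifts match).
With no net inversion, destructive interference in reflection requires 2 n t = (m + ½) λ.
λ = 2 n t / (m + ½) = 2438 / (m + ½) nm.
m=2: 975 nm (IR); m=3: 697 nm (visible); m=4: 542 nm (visible); m=5: 443 nm (visible); m=6: 375 nm (UV).

3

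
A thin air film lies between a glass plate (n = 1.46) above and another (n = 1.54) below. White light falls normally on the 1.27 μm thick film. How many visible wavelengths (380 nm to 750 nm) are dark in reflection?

3

Top surface (1.46 → 1.0): reflection off a lower-index medium gives no phase shift.
At the lower boundary (n = 1.0 to n = 1.54) the reflected ray undergoes a half-wave phase shift.
Exactly one π shift → a net half-wave offset.
For minimum reflection here: 2 n t = m λ.
λ = 2 n t / m = 2540 / m nm.
m=3: 847 nm (IR); m=4: 635 nm (visible); m=5: 508 nm (visible); m=6: 423 nm (visible); m=7: 363 nm (UV).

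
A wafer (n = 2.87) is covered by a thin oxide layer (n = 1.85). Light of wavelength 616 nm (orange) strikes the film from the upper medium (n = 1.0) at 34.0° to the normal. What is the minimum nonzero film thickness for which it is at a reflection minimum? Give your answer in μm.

Ray reflecting at the top interface goes from n = 1.0 toward n = 1.85: a half-wave phase shift.
At the lower boundary (n = 1.85 to n = 2.87) the reflected ray undergoes a half-wave phase shift.
Net: no relative phase inversion (both shifts match).
So the condition for destructive reflection is 2 n t cos θ_r = (m + ½) λ.
Snell's law: 1.0 sin 34.0° = 1.85 sin θ_r → sin θ_r = 0.302, cos θ_r = 0.953.
Minimum at m = 0: t = λ / (4 n cos θ_r) = 616 / (4 × 1.85 × 0.953) = 87.3 nm.

0.0873 μm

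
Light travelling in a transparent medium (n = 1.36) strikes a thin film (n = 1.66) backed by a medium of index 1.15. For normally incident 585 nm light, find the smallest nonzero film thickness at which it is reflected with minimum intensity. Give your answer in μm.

At the upper boundary (n = 1.36 to n = 1.66) the reflected ray undergoes a half-wave phase shift.
Bottom surface (1.66 → 1.15): reflection off a lower-index medium gives no phase shift.
Exactly one π shift → a net half-wave offset.
So the condition for destructive reflection is 2 n t = m λ.
Minimum nonzero at m = 1: t = λ / (2 n) = 585 / (2 × 1.66) = 176 nm.

0.176 μm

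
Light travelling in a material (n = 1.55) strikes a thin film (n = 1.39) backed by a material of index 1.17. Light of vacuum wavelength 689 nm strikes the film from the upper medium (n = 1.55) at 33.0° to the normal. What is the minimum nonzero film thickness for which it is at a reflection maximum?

Top surface (1.55 → 1.39): reflection off a lower-index medium gives no phase shift.
Ray reflecting at the bottom interface goes from n = 1.39 toward n = 1.17: no phase shift.
Net: no relative phase inversion (both shifts match).
For maximum reflection here: 2 n t cos θ_r = m λ.
Snell's law: 1.55 sin 33.0° = 1.39 sin θ_r → sin θ_r = 0.607, cos θ_r = 0.794.
Minimum nonzero at m = 1: t = λ / (2 n cos θ_r) = 689 / (2 × 1.39 × 0.794) = 312 nm.

312 nm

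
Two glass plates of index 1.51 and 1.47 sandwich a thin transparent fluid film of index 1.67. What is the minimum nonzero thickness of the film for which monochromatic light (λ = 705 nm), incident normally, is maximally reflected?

Ray reflecting at the top interface goes from n = 1.51 toward n = 1.67: a half-wave phase shift.
Bottom surface (1.67 → 1.47): reflection off a lower-index medium gives no phase shift.
The two reflections differ by half a wavelength.
For maximum reflection here: 2 n t = (m + ½) λ.
Minimum at m = 0: t = λ / (4 n) = 705 / (4 × 1.67) = 106 nm.

106 nm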